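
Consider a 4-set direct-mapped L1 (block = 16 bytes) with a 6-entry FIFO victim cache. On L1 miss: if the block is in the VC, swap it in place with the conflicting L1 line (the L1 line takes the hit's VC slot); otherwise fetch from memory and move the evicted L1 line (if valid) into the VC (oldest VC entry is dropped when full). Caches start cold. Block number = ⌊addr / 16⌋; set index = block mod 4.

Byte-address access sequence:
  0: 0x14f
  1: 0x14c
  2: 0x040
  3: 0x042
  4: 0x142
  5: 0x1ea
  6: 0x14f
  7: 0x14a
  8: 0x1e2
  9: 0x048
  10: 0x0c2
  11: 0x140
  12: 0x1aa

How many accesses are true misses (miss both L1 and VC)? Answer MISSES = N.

#0 0x14f→b20/s0 MISS; vc=[]
#1 0x14c→b20/s0 L1-HIT; vc=[]
#2 0x40→b4/s0 MISS; vc=[20]
#3 0x42→b4/s0 L1-HIT; vc=[20]
#4 0x142→b20/s0 VC-HIT; vc=[4]
#5 0x1ea→b30/s2 MISS; vc=[4]
#6 0x14f→b20/s0 L1-HIT; vc=[4]
#7 0x14a→b20/s0 L1-HIT; vc=[4]
#8 0x1e2→b30/s2 L1-HIT; vc=[4]
#9 0x48→b4/s0 VC-HIT; vc=[20]
#10 0xc2→b12/s0 MISS; vc=[20,4]
#11 0x140→b20/s0 VC-HIT; vc=[12,4]
#12 0x1aa→b26/s2 MISS; vc=[12,4,30]

MISSES = 5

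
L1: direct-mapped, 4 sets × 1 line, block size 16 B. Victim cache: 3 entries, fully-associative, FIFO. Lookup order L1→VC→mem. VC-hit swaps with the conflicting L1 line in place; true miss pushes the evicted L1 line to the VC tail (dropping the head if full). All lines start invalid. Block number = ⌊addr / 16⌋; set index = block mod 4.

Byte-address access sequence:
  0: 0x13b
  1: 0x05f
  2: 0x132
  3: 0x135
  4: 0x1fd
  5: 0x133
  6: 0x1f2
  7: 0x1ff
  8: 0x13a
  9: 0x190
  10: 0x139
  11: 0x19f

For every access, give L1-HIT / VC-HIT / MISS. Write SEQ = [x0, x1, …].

SEQ = [MISS, MISS, L1-HIT, L1-HIT, MISS, VC-HIT, VC-HIT, L1-HIT, VC-HIT, MISS, L1-HIT, L1-HIT]

  [0] addr=0x13b blk=19 s=3: MISS | VC []
  [1] addr=0x5f blk=5 s=1: MISS | VC []
  [2] addr=0x132 blk=19 s=3: L1-HIT | VC []
  [3] addr=0x135 blk=19 s=3: L1-HIT | VC []
  [4] addr=0x1fd blk=31 s=3: MISS | VC [19]
  [5] addr=0x133 blk=19 s=3: VC-HIT | VC [31]
  [6] addr=0x1f2 blk=31 s=3: VC-HIT | VC [19]
  [7] addr=0x1ff blk=31 s=3: L1-HIT | VC [19]
  [8] addr=0x13a blk=19 s=3: VC-HIT | VC [31]
  [9] addr=0x190 blk=25 s=1: MISS | VC [31, 5]
  [10] addr=0x139 blk=19 s=3: L1-HIT | VC [31, 5]
  [11] addr=0x19f blk=25 s=1: L1-HIT | VC [31, 5]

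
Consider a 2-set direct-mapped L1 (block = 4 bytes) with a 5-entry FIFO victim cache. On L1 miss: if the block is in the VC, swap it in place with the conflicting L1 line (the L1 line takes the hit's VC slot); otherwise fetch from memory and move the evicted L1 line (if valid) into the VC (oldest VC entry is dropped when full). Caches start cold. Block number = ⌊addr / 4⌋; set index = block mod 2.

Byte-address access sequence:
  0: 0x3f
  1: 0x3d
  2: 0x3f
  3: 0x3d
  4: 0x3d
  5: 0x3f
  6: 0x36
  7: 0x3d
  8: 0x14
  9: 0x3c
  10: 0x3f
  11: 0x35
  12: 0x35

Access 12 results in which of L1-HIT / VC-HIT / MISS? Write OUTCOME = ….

0: 0x3f (blk 15, set 1) → MISS  vc=[]
1: 0x3d (blk 15, set 1) → L1-HIT  vc=[]
2: 0x3f (blk 15, set 1) → L1-HIT  vc=[]
3: 0x3d (blk 15, set 1) → L1-HIT  vc=[]
4: 0x3d (blk 15, set 1) → L1-HIT  vc=[]
5: 0x3f (blk 15, set 1) → L1-HIT  vc=[]
6: 0x36 (blk 13, set 1) → MISS  vc=[15]
7: 0x3d (blk 15, set 1) → VC-HIT  vc=[13]
8: 0x14 (blk 5, set 1) → MISS  vc=[13, 15]
9: 0x3c (blk 15, set 1) → VC-HIT  vc=[13, 5]
10: 0x3f (blk 15, set 1) → L1-HIT  vc=[13, 5]
11: 0x35 (blk 13, set 1) → VC-HIT  vc=[15, 5]
12: 0x35 (blk 13, set 1) → L1-HIT  vc=[15, 5]

OUTCOME = L1-HIT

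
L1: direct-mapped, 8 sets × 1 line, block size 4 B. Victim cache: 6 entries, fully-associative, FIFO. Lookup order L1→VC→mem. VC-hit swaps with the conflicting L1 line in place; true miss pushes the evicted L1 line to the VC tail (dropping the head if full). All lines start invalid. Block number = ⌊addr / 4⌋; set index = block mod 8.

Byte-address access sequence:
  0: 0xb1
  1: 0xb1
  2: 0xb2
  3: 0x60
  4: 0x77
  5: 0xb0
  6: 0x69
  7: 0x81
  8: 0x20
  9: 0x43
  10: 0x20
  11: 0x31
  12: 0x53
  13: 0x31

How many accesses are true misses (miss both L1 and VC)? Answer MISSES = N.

  [0] addr=0xb1 blk=44 s=4: MISS | VC []
  [1] addr=0xb1 blk=44 s=4: L1-HIT | VC []
  [2] addr=0xb2 blk=44 s=4: L1-HIT | VC []
  [3] addr=0x60 blk=24 s=0: MISS | VC []
  [4] addr=0x77 blk=29 s=5: MISS | VC []
  [5] addr=0xb0 blk=44 s=4: L1-HIT | VC []
  [6] addr=0x69 blk=26 s=2: MISS | VC []
  [7] addr=0x81 blk=32 s=0: MISS | VC [24]
  [8] addr=0x20 blk=8 s=0: MISS | VC [24, 32]
  [9] addr=0x43 blk=16 s=0: MISS | VC [24, 32, 8]
  [10] addr=0x20 blk=8 s=0: VC-HIT | VC [24, 32, 16]
  [11] addr=0x31 blk=12 s=4: MISS | VC [24, 32, 16, 44]
  [12] addr=0x53 blk=20 s=4: MISS | VC [24, 32, 16, 44, 12]
  [13] addr=0x31 blk=12 s=4: VC-HIT | VC [24, 32, 16, 44, 20]

MISSES = 9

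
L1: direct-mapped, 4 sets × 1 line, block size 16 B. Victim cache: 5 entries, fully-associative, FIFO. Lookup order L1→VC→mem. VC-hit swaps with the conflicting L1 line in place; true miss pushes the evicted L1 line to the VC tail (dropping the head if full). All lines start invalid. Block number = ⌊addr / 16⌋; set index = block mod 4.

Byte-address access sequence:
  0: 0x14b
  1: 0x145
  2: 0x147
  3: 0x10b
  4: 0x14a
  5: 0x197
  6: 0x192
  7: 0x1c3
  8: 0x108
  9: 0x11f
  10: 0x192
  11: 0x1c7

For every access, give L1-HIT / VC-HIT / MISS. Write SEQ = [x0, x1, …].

0: 0x14b (blk 20, set 0) → MISS  vc=[]
1: 0x145 (blk 20, set 0) → L1-HIT  vc=[]
2: 0x147 (blk 20, set 0) → L1-HIT  vc=[]
3: 0x10b (blk 16, set 0) → MISS  vc=[20]
4: 0x14a (blk 20, set 0) → VC-HIT  vc=[16]
5: 0x197 (blk 25, set 1) → MISS  vc=[16]
6: 0x192 (blk 25, set 1) → L1-HIT  vc=[16]
7: 0x1c3 (blk 28, set 0) → MISS  vc=[16, 20]
8: 0x108 (blk 16, set 0) → VC-HIT  vc=[28, 20]
9: 0x11f (blk 17, set 1) → MISS  vc=[28, 20, 25]
10: 0x192 (blk 25, set 1) → VC-HIT  vc=[28, 20, 17]
11: 0x1c7 (blk 28, set 0) → VC-HIT  vc=[16, 20, 17]

SEQ = [MISS, L1-HIT, L1-HIT, MISS, VC-HIT, MISS, L1-HIT, MISS, VC-HIT, MISS, VC-HIT, VC-HIT]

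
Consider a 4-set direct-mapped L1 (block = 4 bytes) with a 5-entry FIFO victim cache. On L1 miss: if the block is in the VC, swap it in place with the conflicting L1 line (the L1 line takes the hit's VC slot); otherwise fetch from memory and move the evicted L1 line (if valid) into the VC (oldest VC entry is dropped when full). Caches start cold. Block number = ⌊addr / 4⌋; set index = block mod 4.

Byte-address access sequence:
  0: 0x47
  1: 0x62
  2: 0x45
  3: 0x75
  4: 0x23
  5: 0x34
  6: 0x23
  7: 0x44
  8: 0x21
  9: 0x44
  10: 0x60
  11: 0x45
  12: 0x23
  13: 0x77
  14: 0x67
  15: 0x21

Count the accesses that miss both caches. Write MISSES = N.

#0 0x47→b17/s1 MISS; vc=[]
#1 0x62→b24/s0 MISS; vc=[]
#2 0x45→b17/s1 L1-HIT; vc=[]
#3 0x75→b29/s1 MISS; vc=[17]
#4 0x23→b8/s0 MISS; vc=[17,24]
#5 0x34→b13/s1 MISS; vc=[17,24,29]
#6 0x23→b8/s0 L1-HIT; vc=[17,24,29]
#7 0x44→b17/s1 VC-HIT; vc=[13,24,29]
#8 0x21→b8/s0 L1-HIT; vc=[13,24,29]
#9 0x44→b17/s1 L1-HIT; vc=[13,24,29]
#10 0x60→b24/s0 VC-HIT; vc=[13,8,29]
#11 0x45→b17/s1 L1-HIT; vc=[13,8,29]
#12 0x23→b8/s0 VC-HIT; vc=[13,24,29]
#13 0x77→b29/s1 VC-HIT; vc=[13,24,17]
#14 0x67→b25/s1 MISS; vc=[13,24,17,29]
#15 0x21→b8/s0 L1-HIT; vc=[13,24,17,29]

MISSES = 6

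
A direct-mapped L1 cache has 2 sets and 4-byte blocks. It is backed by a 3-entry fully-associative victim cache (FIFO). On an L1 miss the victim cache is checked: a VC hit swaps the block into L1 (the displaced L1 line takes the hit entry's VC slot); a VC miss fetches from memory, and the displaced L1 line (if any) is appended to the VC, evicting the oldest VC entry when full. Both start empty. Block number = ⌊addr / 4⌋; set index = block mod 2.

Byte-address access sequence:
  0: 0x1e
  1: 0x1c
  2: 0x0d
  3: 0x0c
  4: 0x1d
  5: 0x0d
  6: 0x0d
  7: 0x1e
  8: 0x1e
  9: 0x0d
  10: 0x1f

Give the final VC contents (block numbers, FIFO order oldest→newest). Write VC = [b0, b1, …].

#0 0x1e→b7/s1 MISS; vc=[]
#1 0x1c→b7/s1 L1-HIT; vc=[]
#2 0xd→b3/s1 MISS; vc=[7]
#3 0xc→b3/s1 L1-HIT; vc=[7]
#4 0x1d→b7/s1 VC-HIT; vc=[3]
#5 0xd→b3/s1 VC-HIT; vc=[7]
#6 0xd→b3/s1 L1-HIT; vc=[7]
#7 0x1e→b7/s1 VC-HIT; vc=[3]
#8 0x1e→b7/s1 L1-HIT; vc=[3]
#9 0xd→b3/s1 VC-HIT; vc=[7]
#10 0x1f→b7/s1 VC-HIT; vc=[3]

VC = [3]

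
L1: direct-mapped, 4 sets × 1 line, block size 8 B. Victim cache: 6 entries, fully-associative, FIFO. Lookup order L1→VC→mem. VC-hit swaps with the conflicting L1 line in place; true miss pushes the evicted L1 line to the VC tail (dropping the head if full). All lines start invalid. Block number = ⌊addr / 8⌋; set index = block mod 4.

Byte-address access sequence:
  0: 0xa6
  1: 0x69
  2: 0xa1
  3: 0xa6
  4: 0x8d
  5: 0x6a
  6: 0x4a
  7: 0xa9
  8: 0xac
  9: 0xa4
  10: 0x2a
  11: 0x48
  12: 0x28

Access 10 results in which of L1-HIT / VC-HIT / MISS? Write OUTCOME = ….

#0 0xa6→b20/s0 MISS; vc=[]
#1 0x69→b13/s1 MISS; vc=[]
#2 0xa1→b20/s0 L1-HIT; vc=[]
#3 0xa6→b20/s0 L1-HIT; vc=[]
#4 0x8d→b17/s1 MISS; vc=[13]
#5 0x6a→b13/s1 VC-HIT; vc=[17]
#6 0x4a→b9/s1 MISS; vc=[17,13]
#7 0xa9→b21/s1 MISS; vc=[17,13,9]
#8 0xac→b21/s1 L1-HIT; vc=[17,13,9]
#9 0xa4→b20/s0 L1-HIT; vc=[17,13,9]
#10 0x2a→b5/s1 MISS; vc=[17,13,9,21]
#11 0x48→b9/s1 VC-HIT; vc=[17,13,5,21]
#12 0x28→b5/s1 VC-HIT; vc=[17,13,9,21]

OUTCOME = MISS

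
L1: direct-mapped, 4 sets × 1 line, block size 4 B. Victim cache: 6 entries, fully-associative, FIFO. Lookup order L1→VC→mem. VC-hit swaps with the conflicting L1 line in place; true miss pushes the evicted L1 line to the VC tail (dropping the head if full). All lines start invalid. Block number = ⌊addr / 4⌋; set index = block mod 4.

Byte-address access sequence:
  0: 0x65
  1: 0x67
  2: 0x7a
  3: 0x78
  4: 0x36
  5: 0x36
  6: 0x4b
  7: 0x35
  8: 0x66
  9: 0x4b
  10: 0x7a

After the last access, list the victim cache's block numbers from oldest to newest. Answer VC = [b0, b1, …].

VC = [13, 18]

0: 0x65 (blk 25, set 1) → MISS  vc=[]
1: 0x67 (blk 25, set 1) → L1-HIT  vc=[]
2: 0x7a (blk 30, set 2) → MISS  vc=[]
3: 0x78 (blk 30, set 2) → L1-HIT  vc=[]
4: 0x36 (blk 13, set 1) → MISS  vc=[25]
5: 0x36 (blk 13, set 1) → L1-HIT  vc=[25]
6: 0x4b (blk 18, set 2) → MISS  vc=[25, 30]
7: 0x35 (blk 13, set 1) → L1-HIT  vc=[25, 30]
8: 0x66 (blk 25, set 1) → VC-HIT  vc=[13, 30]
9: 0x4b (blk 18, set 2) → L1-HIT  vc=[13, 30]
10: 0x7a (blk 30, set 2) → VC-HIT  vc=[13, 18]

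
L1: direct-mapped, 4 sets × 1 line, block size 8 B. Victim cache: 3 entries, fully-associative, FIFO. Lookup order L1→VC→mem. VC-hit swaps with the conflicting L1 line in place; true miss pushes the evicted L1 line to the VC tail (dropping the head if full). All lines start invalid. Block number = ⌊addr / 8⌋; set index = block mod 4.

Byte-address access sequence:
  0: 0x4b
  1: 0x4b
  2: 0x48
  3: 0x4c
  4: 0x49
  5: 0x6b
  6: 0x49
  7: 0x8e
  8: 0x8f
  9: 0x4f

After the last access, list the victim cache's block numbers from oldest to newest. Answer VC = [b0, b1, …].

0: 0x4b (blk 9, set 1) → MISS  vc=[]
1: 0x4b (blk 9, set 1) → L1-HIT  vc=[]
2: 0x48 (blk 9, set 1) → L1-HIT  vc=[]
3: 0x4c (blk 9, set 1) → L1-HIT  vc=[]
4: 0x49 (blk 9, set 1) → L1-HIT  vc=[]
5: 0x6b (blk 13, set 1) → MISS  vc=[9]
6: 0x49 (blk 9, set 1) → VC-HIT  vc=[13]
7: 0x8e (blk 17, set 1) → MISS  vc=[13, 9]
8: 0x8f (blk 17, set 1) → L1-HIT  vc=[13, 9]
9: 0x4f (blk 9, set 1) → VC-HIT  vc=[13, 17]

VC = [13, 17]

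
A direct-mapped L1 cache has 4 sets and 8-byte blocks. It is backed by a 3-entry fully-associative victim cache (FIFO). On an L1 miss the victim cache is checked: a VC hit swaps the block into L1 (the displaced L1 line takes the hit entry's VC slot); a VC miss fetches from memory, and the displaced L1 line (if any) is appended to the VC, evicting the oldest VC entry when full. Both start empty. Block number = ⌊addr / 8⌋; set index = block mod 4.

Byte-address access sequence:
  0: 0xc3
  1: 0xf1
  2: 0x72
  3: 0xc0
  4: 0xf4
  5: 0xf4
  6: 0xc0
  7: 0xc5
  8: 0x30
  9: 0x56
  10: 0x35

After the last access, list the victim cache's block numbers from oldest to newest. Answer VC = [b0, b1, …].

VC = [14, 30, 10]

#0 0xc3→b24/s0 MISS; vc=[]
#1 0xf1→b30/s2 MISS; vc=[]
#2 0x72→b14/s2 MISS; vc=[30]
#3 0xc0→b24/s0 L1-HIT; vc=[30]
#4 0xf4→b30/s2 VC-HIT; vc=[14]
#5 0xf4→b30/s2 L1-HIT; vc=[14]
#6 0xc0→b24/s0 L1-HIT; vc=[14]
#7 0xc5→b24/s0 L1-HIT; vc=[14]
#8 0x30→b6/s2 MISS; vc=[14,30]
#9 0x56→b10/s2 MISS; vc=[14,30,6]
#10 0x35→b6/s2 VC-HIT; vc=[14,30,10]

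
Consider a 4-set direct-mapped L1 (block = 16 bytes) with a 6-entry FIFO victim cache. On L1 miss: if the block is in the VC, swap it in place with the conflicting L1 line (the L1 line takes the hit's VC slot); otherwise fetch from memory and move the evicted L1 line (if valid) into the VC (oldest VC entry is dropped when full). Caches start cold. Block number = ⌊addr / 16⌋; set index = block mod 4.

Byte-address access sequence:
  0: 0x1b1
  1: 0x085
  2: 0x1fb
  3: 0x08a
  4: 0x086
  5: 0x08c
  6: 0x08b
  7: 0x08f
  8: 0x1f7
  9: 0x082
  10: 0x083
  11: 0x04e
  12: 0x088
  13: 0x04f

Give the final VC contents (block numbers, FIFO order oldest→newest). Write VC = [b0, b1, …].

VC = [27, 8]

#0 0x1b1→b27/s3 MISS; vc=[]
#1 0x85→b8/s0 MISS; vc=[]
#2 0x1fb→b31/s3 MISS; vc=[27]
#3 0x8a→b8/s0 L1-HIT; vc=[27]
#4 0x86→b8/s0 L1-HIT; vc=[27]
#5 0x8c→b8/s0 L1-HIT; vc=[27]
#6 0x8b→b8/s0 L1-HIT; vc=[27]
#7 0x8f→b8/s0 L1-HIT; vc=[27]
#8 0x1f7→b31/s3 L1-HIT; vc=[27]
#9 0x82→b8/s0 L1-HIT; vc=[27]
#10 0x83→b8/s0 L1-HIT; vc=[27]
#11 0x4e→b4/s0 MISS; vc=[27,8]
#12 0x88→b8/s0 VC-HIT; vc=[27,4]
#13 0x4f→b4/s0 VC-HIT; vc=[27,8]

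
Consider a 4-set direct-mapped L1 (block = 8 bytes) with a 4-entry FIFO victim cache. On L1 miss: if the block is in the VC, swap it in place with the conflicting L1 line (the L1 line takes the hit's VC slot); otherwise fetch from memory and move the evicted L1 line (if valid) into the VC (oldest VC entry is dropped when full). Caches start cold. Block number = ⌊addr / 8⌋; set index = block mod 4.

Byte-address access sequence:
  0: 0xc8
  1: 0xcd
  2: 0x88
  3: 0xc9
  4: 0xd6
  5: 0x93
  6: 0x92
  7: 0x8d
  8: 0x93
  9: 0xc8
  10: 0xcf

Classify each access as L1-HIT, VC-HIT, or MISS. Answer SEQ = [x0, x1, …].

SEQ = [MISS, L1-HIT, MISS, VC-HIT, MISS, MISS, L1-HIT, VC-HIT, L1-HIT, VC-HIT, L1-HIT]

0: 0xc8 (blk 25, set 1) → MISS  vc=[]
1: 0xcd (blk 25, set 1) → L1-HIT  vc=[]
2: 0x88 (blk 17, set 1) → MISS  vc=[25]
3: 0xc9 (blk 25, set 1) → VC-HIT  vc=[17]
4: 0xd6 (blk 26, set 2) → MISS  vc=[17]
5: 0x93 (blk 18, set 2) → MISS  vc=[17, 26]
6: 0x92 (blk 18, set 2) → L1-HIT  vc=[17, 26]
7: 0x8d (blk 17, set 1) → VC-HIT  vc=[25, 26]
8: 0x93 (blk 18, set 2) → L1-HIT  vc=[25, 26]
9: 0xc8 (blk 25, set 1) → VC-HIT  vc=[17, 26]
10: 0xcf (blk 25, set 1) → L1-HIT  vc=[17, 26]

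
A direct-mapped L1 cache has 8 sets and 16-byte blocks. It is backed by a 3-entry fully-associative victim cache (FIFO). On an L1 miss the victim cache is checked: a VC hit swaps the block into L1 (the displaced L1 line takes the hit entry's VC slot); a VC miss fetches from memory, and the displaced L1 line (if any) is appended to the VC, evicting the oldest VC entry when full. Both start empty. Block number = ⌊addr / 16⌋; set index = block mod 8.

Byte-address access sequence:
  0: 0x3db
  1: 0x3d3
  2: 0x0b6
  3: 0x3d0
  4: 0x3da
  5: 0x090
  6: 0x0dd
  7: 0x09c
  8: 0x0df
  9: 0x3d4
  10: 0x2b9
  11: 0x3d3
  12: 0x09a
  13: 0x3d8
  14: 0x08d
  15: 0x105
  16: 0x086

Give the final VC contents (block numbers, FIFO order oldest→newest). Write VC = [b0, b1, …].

#0 0x3db→b61/s5 MISS; vc=[]
#1 0x3d3→b61/s5 L1-HIT; vc=[]
#2 0xb6→b11/s3 MISS; vc=[]
#3 0x3d0→b61/s5 L1-HIT; vc=[]
#4 0x3da→b61/s5 L1-HIT; vc=[]
#5 0x90→b9/s1 MISS; vc=[]
#6 0xdd→b13/s5 MISS; vc=[61]
#7 0x9c→b9/s1 L1-HIT; vc=[61]
#8 0xdf→b13/s5 L1-HIT; vc=[61]
#9 0x3d4→b61/s5 VC-HIT; vc=[13]
#10 0x2b9→b43/s3 MISS; vc=[13,11]
#11 0x3d3→b61/s5 L1-HIT; vc=[13,11]
#12 0x9a→b9/s1 L1-HIT; vc=[13,11]
#13 0x3d8→b61/s5 L1-HIT; vc=[13,11]
#14 0x8d→b8/s0 MISS; vc=[13,11]
#15 0x105→b16/s0 MISS; vc=[13,11,8]
#16 0x86→b8/s0 VC-HIT; vc=[13,11,16]

VC = [13, 11, 16]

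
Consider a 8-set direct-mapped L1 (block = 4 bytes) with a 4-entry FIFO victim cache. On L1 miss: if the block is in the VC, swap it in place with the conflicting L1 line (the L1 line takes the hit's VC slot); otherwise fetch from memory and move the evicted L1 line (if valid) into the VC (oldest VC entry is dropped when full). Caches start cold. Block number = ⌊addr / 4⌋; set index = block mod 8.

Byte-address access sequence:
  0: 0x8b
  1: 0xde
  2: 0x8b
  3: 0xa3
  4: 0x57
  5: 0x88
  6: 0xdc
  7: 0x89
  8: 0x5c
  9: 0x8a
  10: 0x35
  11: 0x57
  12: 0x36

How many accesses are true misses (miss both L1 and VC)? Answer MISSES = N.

0: 0x8b (blk 34, set 2) → MISS  vc=[]
1: 0xde (blk 55, set 7) → MISS  vc=[]
2: 0x8b (blk 34, set 2) → L1-HIT  vc=[]
3: 0xa3 (blk 40, set 0) → MISS  vc=[]
4: 0x57 (blk 21, set 5) → MISS  vc=[]
5: 0x88 (blk 34, set 2) → L1-HIT  vc=[]
6: 0xdc (blk 55, set 7) → L1-HIT  vc=[]
7: 0x89 (blk 34, set 2) → L1-HIT  vc=[]
8: 0x5c (blk 23, set 7) → MISS  vc=[55]
9: 0x8a (blk 34, set 2) → L1-HIT  vc=[55]
10: 0x35 (blk 13, set 5) → MISS  vc=[55, 21]
11: 0x57 (blk 21, set 5) → VC-HIT  vc=[55, 13]
12: 0x36 (blk 13, set 5) → VC-HIT  vc=[55, 21]

MISSES = 6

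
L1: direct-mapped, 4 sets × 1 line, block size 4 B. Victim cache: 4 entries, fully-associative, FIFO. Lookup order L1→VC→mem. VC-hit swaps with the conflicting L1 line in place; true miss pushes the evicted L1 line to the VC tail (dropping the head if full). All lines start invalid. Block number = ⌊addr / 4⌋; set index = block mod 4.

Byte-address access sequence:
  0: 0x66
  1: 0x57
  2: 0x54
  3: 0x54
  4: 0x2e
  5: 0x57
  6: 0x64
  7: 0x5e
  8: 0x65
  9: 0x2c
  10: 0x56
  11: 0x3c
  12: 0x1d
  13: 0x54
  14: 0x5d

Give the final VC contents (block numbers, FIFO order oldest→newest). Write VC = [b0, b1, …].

  [0] addr=0x66 blk=25 s=1: MISS | VC []
  [1] addr=0x57 blk=21 s=1: MISS | VC [25]
  [2] addr=0x54 blk=21 s=1: L1-HIT | VC [25]
  [3] addr=0x54 blk=21 s=1: L1-HIT | VC [25]
  [4] addr=0x2e blk=11 s=3: MISS | VC [25]
  [5] addr=0x57 blk=21 s=1: L1-HIT | VC [25]
  [6] addr=0x64 blk=25 s=1: VC-HIT | VC [21]
  [7] addr=0x5e blk=23 s=3: MISS | VC [21, 11]
  [8] addr=0x65 blk=25 s=1: L1-HIT | VC [21, 11]
  [9] addr=0x2c blk=11 s=3: VC-HIT | VC [21, 23]
  [10] addr=0x56 blk=21 s=1: VC-HIT | VC [25, 23]
  [11] addr=0x3c blk=15 s=3: MISS | VC [25, 23, 11]
  [12] addr=0x1d blk=7 s=3: MISS | VC [25, 23, 11, 15]
  [13] addr=0x54 blk=21 s=1: L1-HIT | VC [25, 23, 11, 15]
  [14] addr=0x5d blk=23 s=3: VC-HIT | VC [25, 7, 11, 15]

VC = [25, 7, 11, 15]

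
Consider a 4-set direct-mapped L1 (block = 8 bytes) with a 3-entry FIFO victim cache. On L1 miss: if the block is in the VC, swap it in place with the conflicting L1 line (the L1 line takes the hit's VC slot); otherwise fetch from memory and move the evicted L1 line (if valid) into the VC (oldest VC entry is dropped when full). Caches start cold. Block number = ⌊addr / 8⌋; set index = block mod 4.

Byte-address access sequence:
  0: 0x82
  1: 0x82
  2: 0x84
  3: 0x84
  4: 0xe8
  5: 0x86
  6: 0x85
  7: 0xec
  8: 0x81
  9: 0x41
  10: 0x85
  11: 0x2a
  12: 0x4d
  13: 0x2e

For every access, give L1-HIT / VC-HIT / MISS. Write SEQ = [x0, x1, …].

  [0] addr=0x82 blk=16 s=0: MISS | VC []
  [1] addr=0x82 blk=16 s=0: L1-HIT | VC []
  [2] addr=0x84 blk=16 s=0: L1-HIT | VC []
  [3] addr=0x84 blk=16 s=0: L1-HIT | VC []
  [4] addr=0xe8 blk=29 s=1: MISS | VC []
  [5] addr=0x86 blk=16 s=0: L1-HIT | VC []
  [6] addr=0x85 blk=16 s=0: L1-HIT | VC []
  [7] addr=0xec blk=29 s=1: L1-HIT | VC []
  [8] addr=0x81 blk=16 s=0: L1-HIT | VC []
  [9] addr=0x41 blk=8 s=0: MISS | VC [16]
  [10] addr=0x85 blk=16 s=0: VC-HIT | VC [8]
  [11] addr=0x2a blk=5 s=1: MISS | VC [8, 29]
  [12] addr=0x4d blk=9 s=1: MISS | VC [8, 29, 5]
  [13] addr=0x2e blk=5 s=1: VC-HIT | VC [8, 29, 9]

SEQ = [MISS, L1-HIT, L1-HIT, L1-HIT, MISS, L1-HIT, L1-HIT, L1-HIT, L1-HIT, MISS, VC-HIT, MISS, MISS, VC-HIT]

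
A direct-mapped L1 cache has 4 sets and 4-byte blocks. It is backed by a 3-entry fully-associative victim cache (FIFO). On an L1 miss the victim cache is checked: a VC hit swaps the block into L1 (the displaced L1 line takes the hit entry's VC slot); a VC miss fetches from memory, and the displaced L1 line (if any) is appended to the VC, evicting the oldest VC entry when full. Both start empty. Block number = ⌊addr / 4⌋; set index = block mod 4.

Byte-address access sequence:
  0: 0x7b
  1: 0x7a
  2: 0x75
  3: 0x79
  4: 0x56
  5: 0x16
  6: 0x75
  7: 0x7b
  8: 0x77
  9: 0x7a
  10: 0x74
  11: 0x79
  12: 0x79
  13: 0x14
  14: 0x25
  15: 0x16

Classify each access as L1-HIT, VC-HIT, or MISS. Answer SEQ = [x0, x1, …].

SEQ = [MISS, L1-HIT, MISS, L1-HIT, MISS, MISS, VC-HIT, L1-HIT, L1-HIT, L1-HIT, L1-HIT, L1-HIT, L1-HIT, VC-HIT, MISS, VC-HIT]

#0 0x7b→b30/s2 MISS; vc=[]
#1 0x7a→b30/s2 L1-HIT; vc=[]
#2 0x75→b29/s1 MISS; vc=[]
#3 0x79→b30/s2 L1-HIT; vc=[]
#4 0x56→b21/s1 MISS; vc=[29]
#5 0x16→b5/s1 MISS; vc=[29,21]
#6 0x75→b29/s1 VC-HIT; vc=[5,21]
#7 0x7b→b30/s2 L1-HIT; vc=[5,21]
#8 0x77→b29/s1 L1-HIT; vc=[5,21]
#9 0x7a→b30/s2 L1-HIT; vc=[5,21]
#10 0x74→b29/s1 L1-HIT; vc=[5,21]
#11 0x79→b30/s2 L1-HIT; vc=[5,21]
#12 0x79→b30/s2 L1-HIT; vc=[5,21]
#13 0x14→b5/s1 VC-HIT; vc=[29,21]
#14 0x25→b9/s1 MISS; vc=[29,21,5]
#15 0x16→b5/s1 VC-HIT; vc=[29,21,9]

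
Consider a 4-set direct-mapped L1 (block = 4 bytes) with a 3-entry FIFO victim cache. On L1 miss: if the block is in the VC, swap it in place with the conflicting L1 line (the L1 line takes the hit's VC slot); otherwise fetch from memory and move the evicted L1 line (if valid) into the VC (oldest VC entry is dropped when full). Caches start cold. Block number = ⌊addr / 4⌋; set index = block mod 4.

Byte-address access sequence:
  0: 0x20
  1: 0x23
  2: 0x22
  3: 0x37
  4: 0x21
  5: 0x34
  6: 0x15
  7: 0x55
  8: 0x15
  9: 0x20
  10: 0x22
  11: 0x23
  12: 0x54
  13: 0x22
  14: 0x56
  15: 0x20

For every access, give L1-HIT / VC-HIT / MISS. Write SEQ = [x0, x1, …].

SEQ = [MISS, L1-HIT, L1-HIT, MISS, L1-HIT, L1-HIT, MISS, MISS, VC-HIT, L1-HIT, L1-HIT, L1-HIT, VC-HIT, L1-HIT, L1-HIT, L1-HIT]

0: 0x20 (blk 8, set 0) → MISS  vc=[]
1: 0x23 (blk 8, set 0) → L1-HIT  vc=[]
2: 0x22 (blk 8, set 0) → L1-HIT  vc=[]
3: 0x37 (blk 13, set 1) → MISS  vc=[]
4: 0x21 (blk 8, set 0) → L1-HIT  vc=[]
5: 0x34 (blk 13, set 1) → L1-HIT  vc=[]
6: 0x15 (blk 5, set 1) → MISS  vc=[13]
7: 0x55 (blk 21, set 1) → MISS  vc=[13, 5]
8: 0x15 (blk 5, set 1) → VC-HIT  vc=[13, 21]
9: 0x20 (blk 8, set 0) → L1-HIT  vc=[13, 21]
10: 0x22 (blk 8, set 0) → L1-HIT  vc=[13, 21]
11: 0x23 (blk 8, set 0) → L1-HIT  vc=[13, 21]
12: 0x54 (blk 21, set 1) → VC-HIT  vc=[13, 5]
13: 0x22 (blk 8, set 0) → L1-HIT  vc=[13, 5]
14: 0x56 (blk 21, set 1) → L1-HIT  vc=[13, 5]
15: 0x20 (blk 8, set 0) → L1-HIT  vc=[13, 5]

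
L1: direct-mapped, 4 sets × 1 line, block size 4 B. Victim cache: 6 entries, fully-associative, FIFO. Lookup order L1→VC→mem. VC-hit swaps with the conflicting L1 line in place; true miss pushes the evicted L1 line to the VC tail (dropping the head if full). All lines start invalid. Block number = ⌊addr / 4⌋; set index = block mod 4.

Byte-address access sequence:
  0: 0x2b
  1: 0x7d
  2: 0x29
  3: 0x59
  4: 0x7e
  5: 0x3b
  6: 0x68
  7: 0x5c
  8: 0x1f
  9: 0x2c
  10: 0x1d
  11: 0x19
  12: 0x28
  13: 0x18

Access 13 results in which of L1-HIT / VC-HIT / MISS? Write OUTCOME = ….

OUTCOME = VC-HIT

#0 0x2b→b10/s2 MISS; vc=[]
#1 0x7d→b31/s3 MISS; vc=[]
#2 0x29→b10/s2 L1-HIT; vc=[]
#3 0x59→b22/s2 MISS; vc=[10]
#4 0x7e→b31/s3 L1-HIT; vc=[10]
#5 0x3b→b14/s2 MISS; vc=[10,22]
#6 0x68→b26/s2 MISS; vc=[10,22,14]
#7 0x5c→b23/s3 MISS; vc=[10,22,14,31]
#8 0x1f→b7/s3 MISS; vc=[10,22,14,31,23]
#9 0x2c→b11/s3 MISS; vc=[10,22,14,31,23,7]
#10 0x1d→b7/s3 VC-HIT; vc=[10,22,14,31,23,11]
#11 0x19→b6/s2 MISS; vc=[22,14,31,23,11,26]
#12 0x28→b10/s2 MISS; vc=[14,31,23,11,26,6]
#13 0x18→b6/s2 VC-HIT; vc=[14,31,23,11,26,10]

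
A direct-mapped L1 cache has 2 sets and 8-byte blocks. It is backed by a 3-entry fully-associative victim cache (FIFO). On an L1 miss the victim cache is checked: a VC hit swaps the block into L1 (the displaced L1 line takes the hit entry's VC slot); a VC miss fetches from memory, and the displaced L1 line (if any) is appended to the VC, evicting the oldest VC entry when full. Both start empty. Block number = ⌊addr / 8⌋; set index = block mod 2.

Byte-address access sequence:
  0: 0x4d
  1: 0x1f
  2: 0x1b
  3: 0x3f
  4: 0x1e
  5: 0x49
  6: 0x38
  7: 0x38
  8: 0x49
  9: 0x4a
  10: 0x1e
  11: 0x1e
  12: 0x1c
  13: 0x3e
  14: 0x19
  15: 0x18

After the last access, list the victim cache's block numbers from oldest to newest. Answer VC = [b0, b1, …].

VC = [9, 7]

  [0] addr=0x4d blk=9 s=1: MISS | VC []
  [1] addr=0x1f blk=3 s=1: MISS | VC [9]
  [2] addr=0x1b blk=3 s=1: L1-HIT | VC [9]
  [3] addr=0x3f blk=7 s=1: MISS | VC [9, 3]
  [4] addr=0x1e blk=3 s=1: VC-HIT | VC [9, 7]
  [5] addr=0x49 blk=9 s=1: VC-HIT | VC [3, 7]
  [6] addr=0x38 blk=7 s=1: VC-HIT | VC [3, 9]
  [7] addr=0x38 blk=7 s=1: L1-HIT | VC [3, 9]
  [8] addr=0x49 blk=9 s=1: VC-HIT | VC [3, 7]
  [9] addr=0x4a blk=9 s=1: L1-HIT | VC [3, 7]
  [10] addr=0x1e blk=3 s=1: VC-HIT | VC [9, 7]
  [11] addr=0x1e blk=3 s=1: L1-HIT | VC [9, 7]
  [12] addr=0x1c blk=3 s=1: L1-HIT | VC [9, 7]
  [13] addr=0x3e blk=7 s=1: VC-HIT | VC [9, 3]
  [14] addr=0x19 blk=3 s=1: VC-HIT | VC [9, 7]
  [15] addr=0x18 blk=3 s=1: L1-HIT | VC [9, 7]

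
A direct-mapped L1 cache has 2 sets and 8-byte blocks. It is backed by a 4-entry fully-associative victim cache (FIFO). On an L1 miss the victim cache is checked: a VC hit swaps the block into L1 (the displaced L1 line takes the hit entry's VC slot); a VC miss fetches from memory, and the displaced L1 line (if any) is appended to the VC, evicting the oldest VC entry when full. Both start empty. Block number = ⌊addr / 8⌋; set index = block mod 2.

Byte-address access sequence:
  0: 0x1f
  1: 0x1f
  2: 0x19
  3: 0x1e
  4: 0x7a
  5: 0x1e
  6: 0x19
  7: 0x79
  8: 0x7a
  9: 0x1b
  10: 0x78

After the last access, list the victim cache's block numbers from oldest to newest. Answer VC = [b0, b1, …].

VC = [3]

0: 0x1f (blk 3, set 1) → MISS  vc=[]
1: 0x1f (blk 3, set 1) → L1-HIT  vc=[]
2: 0x19 (blk 3, set 1) → L1-HIT  vc=[]
3: 0x1e (blk 3, set 1) → L1-HIT  vc=[]
4: 0x7a (blk 15, set 1) → MISS  vc=[3]
5: 0x1e (blk 3, set 1) → VC-HIT  vc=[15]
6: 0x19 (blk 3, set 1) → L1-HIT  vc=[15]
7: 0x79 (blk 15, set 1) → VC-HIT  vc=[3]
8: 0x7a (blk 15, set 1) → L1-HIT  vc=[3]
9: 0x1b (blk 3, set 1) → VC-HIT  vc=[15]
10: 0x78 (blk 15, set 1) → VC-HIT  vc=[3]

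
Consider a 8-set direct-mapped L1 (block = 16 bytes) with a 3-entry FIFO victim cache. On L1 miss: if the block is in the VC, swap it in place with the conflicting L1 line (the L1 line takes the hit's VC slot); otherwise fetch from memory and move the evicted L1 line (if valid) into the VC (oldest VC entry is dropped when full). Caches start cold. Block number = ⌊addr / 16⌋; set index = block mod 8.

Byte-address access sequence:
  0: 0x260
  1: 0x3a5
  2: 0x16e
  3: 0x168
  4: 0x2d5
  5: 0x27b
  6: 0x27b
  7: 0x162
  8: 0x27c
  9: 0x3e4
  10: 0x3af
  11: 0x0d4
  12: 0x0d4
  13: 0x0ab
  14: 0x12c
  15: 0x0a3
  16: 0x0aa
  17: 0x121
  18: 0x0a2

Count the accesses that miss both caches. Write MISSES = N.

0: 0x260 (blk 38, set 6) → MISS  vc=[]
1: 0x3a5 (blk 58, set 2) → MISS  vc=[]
2: 0x16e (blk 22, set 6) → MISS  vc=[38]
3: 0x168 (blk 22, set 6) → L1-HIT  vc=[38]
4: 0x2d5 (blk 45, set 5) → MISS  vc=[38]
5: 0x27b (blk 39, set 7) → MISS  vc=[38]
6: 0x27b (blk 39, set 7) → L1-HIT  vc=[38]
7: 0x162 (blk 22, set 6) → L1-HIT  vc=[38]
8: 0x27c (blk 39, set 7) → L1-HIT  vc=[38]
9: 0x3e4 (blk 62, set 6) → MISS  vc=[38, 22]
10: 0x3af (blk 58, set 2) → L1-HIT  vc=[38, 22]
11: 0xd4 (blk 13, set 5) → MISS  vc=[38, 22, 45]
12: 0xd4 (blk 13, set 5) → L1-HIT  vc=[38, 22, 45]
13: 0xab (blk 10, set 2) → MISS  vc=[22, 45, 58]
14: 0x12c (blk 18, set 2) → MISS  vc=[45, 58, 10]
15: 0xa3 (blk 10, set 2) → VC-HIT  vc=[45, 58, 18]
16: 0xaa (blk 10, set 2) → L1-HIT  vc=[45, 58, 18]
17: 0x121 (blk 18, set 2) → VC-HIT  vc=[45, 58, 10]
18: 0xa2 (blk 10, set 2) → VC-HIT  vc=[45, 58, 18]

MISSES = 9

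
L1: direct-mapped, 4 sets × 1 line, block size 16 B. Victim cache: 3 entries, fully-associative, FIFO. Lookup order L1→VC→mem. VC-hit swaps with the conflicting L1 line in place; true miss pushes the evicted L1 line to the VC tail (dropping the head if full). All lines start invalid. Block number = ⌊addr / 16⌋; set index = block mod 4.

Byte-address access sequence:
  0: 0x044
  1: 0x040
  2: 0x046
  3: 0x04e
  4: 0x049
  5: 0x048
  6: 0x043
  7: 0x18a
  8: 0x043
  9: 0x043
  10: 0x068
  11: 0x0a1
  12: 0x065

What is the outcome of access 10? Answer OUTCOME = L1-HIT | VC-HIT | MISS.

  [0] addr=0x44 blk=4 s=0: MISS | VC []
  [1] addr=0x40 blk=4 s=0: L1-HIT | VC []
  [2] addr=0x46 blk=4 s=0: L1-HIT | VC []
  [3] addr=0x4e blk=4 s=0: L1-HIT | VC []
  [4] addr=0x49 blk=4 s=0: L1-HIT | VC []
  [5] addr=0x48 blk=4 s=0: L1-HIT | VC []
  [6] addr=0x43 blk=4 s=0: L1-HIT | VC []
  [7] addr=0x18a blk=24 s=0: MISS | VC [4]
  [8] addr=0x43 blk=4 s=0: VC-HIT | VC [24]
  [9] addr=0x43 blk=4 s=0: L1-HIT | VC [24]
  [10] addr=0x68 blk=6 s=2: MISS | VC [24]
  [11] addr=0xa1 blk=10 s=2: MISS | VC [24, 6]
  [12] addr=0x65 blk=6 s=2: VC-HIT | VC [24, 10]

OUTCOME = MISS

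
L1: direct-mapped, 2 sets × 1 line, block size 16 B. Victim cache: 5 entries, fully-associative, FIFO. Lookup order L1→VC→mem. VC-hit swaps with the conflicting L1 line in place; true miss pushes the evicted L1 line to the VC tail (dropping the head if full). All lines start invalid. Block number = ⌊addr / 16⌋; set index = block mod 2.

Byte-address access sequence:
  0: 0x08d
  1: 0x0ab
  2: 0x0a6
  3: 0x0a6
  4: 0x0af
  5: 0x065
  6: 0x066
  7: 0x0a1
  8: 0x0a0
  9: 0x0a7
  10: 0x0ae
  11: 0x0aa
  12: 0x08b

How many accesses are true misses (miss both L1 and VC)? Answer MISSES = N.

#0 0x8d→b8/s0 MISS; vc=[]
#1 0xab→b10/s0 MISS; vc=[8]
#2 0xa6→b10/s0 L1-HIT; vc=[8]
#3 0xa6→b10/s0 L1-HIT; vc=[8]
#4 0xaf→b10/s0 L1-HIT; vc=[8]
#5 0x65→b6/s0 MISS; vc=[8,10]
#6 0x66→b6/s0 L1-HIT; vc=[8,10]
#7 0xa1→b10/s0 VC-HIT; vc=[8,6]
#8 0xa0→b10/s0 L1-HIT; vc=[8,6]
#9 0xa7→b10/s0 L1-HIT; vc=[8,6]
#10 0xae→b10/s0 L1-HIT; vc=[8,6]
#11 0xaa→b10/s0 L1-HIT; vc=[8,6]
#12 0x8b→b8/s0 VC-HIT; vc=[10,6]

MISSES = 3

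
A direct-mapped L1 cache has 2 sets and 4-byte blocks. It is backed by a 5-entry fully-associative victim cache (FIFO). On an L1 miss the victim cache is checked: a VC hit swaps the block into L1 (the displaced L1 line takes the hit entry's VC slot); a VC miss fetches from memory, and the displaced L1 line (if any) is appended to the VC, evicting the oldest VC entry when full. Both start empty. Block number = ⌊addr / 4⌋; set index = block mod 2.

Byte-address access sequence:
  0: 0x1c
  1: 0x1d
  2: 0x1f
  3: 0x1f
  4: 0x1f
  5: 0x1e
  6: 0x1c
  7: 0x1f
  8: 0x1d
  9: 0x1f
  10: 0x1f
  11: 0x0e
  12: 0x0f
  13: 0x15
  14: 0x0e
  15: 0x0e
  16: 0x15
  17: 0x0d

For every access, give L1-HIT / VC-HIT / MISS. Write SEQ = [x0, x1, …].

SEQ = [MISS, L1-HIT, L1-HIT, L1-HIT, L1-HIT, L1-HIT, L1-HIT, L1-HIT, L1-HIT, L1-HIT, L1-HIT, MISS, L1-HIT, MISS, VC-HIT, L1-HIT, VC-HIT, VC-HIT]

0: 0x1c (blk 7, set 1) → MISS  vc=[]
1: 0x1d (blk 7, set 1) → L1-HIT  vc=[]
2: 0x1f (blk 7, set 1) → L1-HIT  vc=[]
3: 0x1f (blk 7, set 1) → L1-HIT  vc=[]
4: 0x1f (blk 7, set 1) → L1-HIT  vc=[]
5: 0x1e (blk 7, set 1) → L1-HIT  vc=[]
6: 0x1c (blk 7, set 1) → L1-HIT  vc=[]
7: 0x1f (blk 7, set 1) → L1-HIT  vc=[]
8: 0x1d (blk 7, set 1) → L1-HIT  vc=[]
9: 0x1f (blk 7, set 1) → L1-HIT  vc=[]
10: 0x1f (blk 7, set 1) → L1-HIT  vc=[]
11: 0xe (blk 3, set 1) → MISS  vc=[7]
12: 0xf (blk 3, set 1) → L1-HIT  vc=[7]
13: 0x15 (blk 5, set 1) → MISS  vc=[7, 3]
14: 0xe (blk 3, set 1) → VC-HIT  vc=[7, 5]
15: 0xe (blk 3, set 1) → L1-HIT  vc=[7, 5]
16: 0x15 (blk 5, set 1) → VC-HIT  vc=[7, 3]
17: 0xd (blk 3, set 1) → VC-HIT  vc=[7, 5]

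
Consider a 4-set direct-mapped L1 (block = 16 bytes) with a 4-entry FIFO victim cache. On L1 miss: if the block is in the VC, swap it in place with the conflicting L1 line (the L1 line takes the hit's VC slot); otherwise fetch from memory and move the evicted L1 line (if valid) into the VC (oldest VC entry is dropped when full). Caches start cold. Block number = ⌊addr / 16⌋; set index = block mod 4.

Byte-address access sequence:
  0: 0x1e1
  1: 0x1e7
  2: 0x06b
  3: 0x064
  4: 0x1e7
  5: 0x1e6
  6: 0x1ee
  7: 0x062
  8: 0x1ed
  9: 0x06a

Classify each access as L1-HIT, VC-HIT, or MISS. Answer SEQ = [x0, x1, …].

SEQ = [MISS, L1-HIT, MISS, L1-HIT, VC-HIT, L1-HIT, L1-HIT, VC-HIT, VC-HIT, VC-HIT]

  [0] addr=0x1e1 blk=30 s=2: MISS | VC []
  [1] addr=0x1e7 blk=30 s=2: L1-HIT | VC []
  [2] addr=0x6b blk=6 s=2: MISS | VC [30]
  [3] addr=0x64 blk=6 s=2: L1-HIT | VC [30]
  [4] addr=0x1e7 blk=30 s=2: VC-HIT | VC [6]
  [5] addr=0x1e6 blk=30 s=2: L1-HIT | VC [6]
  [6] addr=0x1ee blk=30 s=2: L1-HIT | VC [6]
  [7] addr=0x62 blk=6 s=2: VC-HIT | VC [30]
  [8] addr=0x1ed blk=30 s=2: VC-HIT | VC [6]
  [9] addr=0x6a blk=6 s=2: VC-HIT | VC [30]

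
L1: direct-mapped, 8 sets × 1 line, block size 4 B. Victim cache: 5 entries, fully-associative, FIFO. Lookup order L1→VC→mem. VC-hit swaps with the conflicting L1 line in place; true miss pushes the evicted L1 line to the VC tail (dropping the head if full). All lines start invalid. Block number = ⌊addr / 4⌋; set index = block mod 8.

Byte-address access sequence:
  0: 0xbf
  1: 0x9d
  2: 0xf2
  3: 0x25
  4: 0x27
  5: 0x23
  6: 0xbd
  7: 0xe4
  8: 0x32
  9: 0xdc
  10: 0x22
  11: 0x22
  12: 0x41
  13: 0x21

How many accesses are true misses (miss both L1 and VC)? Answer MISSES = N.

MISSES = 9

#0 0xbf→b47/s7 MISS; vc=[]
#1 0x9d→b39/s7 MISS; vc=[47]
#2 0xf2→b60/s4 MISS; vc=[47]
#3 0x25→b9/s1 MISS; vc=[47]
#4 0x27→b9/s1 L1-HIT; vc=[47]
#5 0x23→b8/s0 MISS; vc=[47]
#6 0xbd→b47/s7 VC-HIT; vc=[39]
#7 0xe4→b57/s1 MISS; vc=[39,9]
#8 0x32→b12/s4 MISS; vc=[39,9,60]
#9 0xdc→b55/s7 MISS; vc=[39,9,60,47]
#10 0x22→b8/s0 L1-HIT; vc=[39,9,60,47]
#11 0x22→b8/s0 L1-HIT; vc=[39,9,60,47]
#12 0x41→b16/s0 MISS; vc=[39,9,60,47,8]
#13 0x21→b8/s0 VC-HIT; vc=[39,9,60,47,16]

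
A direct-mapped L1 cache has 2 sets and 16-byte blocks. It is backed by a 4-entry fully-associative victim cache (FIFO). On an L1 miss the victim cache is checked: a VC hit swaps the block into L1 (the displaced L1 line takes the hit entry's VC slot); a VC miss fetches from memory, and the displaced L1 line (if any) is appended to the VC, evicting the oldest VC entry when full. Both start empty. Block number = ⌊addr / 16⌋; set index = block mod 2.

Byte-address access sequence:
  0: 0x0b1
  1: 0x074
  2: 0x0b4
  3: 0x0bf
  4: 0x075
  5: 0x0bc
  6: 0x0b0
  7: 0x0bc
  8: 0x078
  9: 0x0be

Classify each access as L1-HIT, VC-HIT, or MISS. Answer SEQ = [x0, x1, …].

  [0] addr=0xb1 blk=11 s=1: MISS | VC []
  [1] addr=0x74 blk=7 s=1: MISS | VC [11]
  [2] addr=0xb4 blk=11 s=1: VC-HIT | VC [7]
  [3] addr=0xbf blk=11 s=1: L1-HIT | VC [7]
  [4] addr=0x75 blk=7 s=1: VC-HIT | VC [11]
  [5] addr=0xbc blk=11 s=1: VC-HIT | VC [7]
  [6] addr=0xb0 blk=11 s=1: L1-HIT | VC [7]
  [7] addr=0xbc blk=11 s=1: L1-HIT | VC [7]
  [8] addr=0x78 blk=7 s=1: VC-HIT | VC [11]
  [9] addr=0xbe blk=11 s=1: VC-HIT | VC [7]

SEQ = [MISS, MISS, VC-HIT, L1-HIT, VC-HIT, VC-HIT, L1-HIT, L1-HIT, VC-HIT, VC-HIT]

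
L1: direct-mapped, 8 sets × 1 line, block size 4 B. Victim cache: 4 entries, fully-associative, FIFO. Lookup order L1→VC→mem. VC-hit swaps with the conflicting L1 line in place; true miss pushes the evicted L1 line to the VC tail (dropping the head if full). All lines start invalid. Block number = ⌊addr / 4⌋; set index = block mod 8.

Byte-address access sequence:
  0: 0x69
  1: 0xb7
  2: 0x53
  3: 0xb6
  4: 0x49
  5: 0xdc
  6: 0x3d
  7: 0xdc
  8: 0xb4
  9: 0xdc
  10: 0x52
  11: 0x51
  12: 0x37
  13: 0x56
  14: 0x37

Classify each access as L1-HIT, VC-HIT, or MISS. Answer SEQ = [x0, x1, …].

SEQ = [MISS, MISS, MISS, L1-HIT, MISS, MISS, MISS, VC-HIT, L1-HIT, L1-HIT, L1-HIT, L1-HIT, MISS, MISS, VC-HIT]

  [0] addr=0x69 blk=26 s=2: MISS | VC []
  [1] addr=0xb7 blk=45 s=5: MISS | VC []
  [2] addr=0x53 blk=20 s=4: MISS | VC []
  [3] addr=0xb6 blk=45 s=5: L1-HIT | VC []
  [4] addr=0x49 blk=18 s=2: MISS | VC [26]
  [5] addr=0xdc blk=55 s=7: MISS | VC [26]
  [6] addr=0x3d blk=15 s=7: MISS | VC [26, 55]
  [7] addr=0xdc blk=55 s=7: VC-HIT | VC [26, 15]
  [8] addr=0xb4 blk=45 s=5: L1-HIT | VC [26, 15]
  [9] addr=0xdc blk=55 s=7: L1-HIT | VC [26, 15]
  [10] addr=0x52 blk=20 s=4: L1-HIT | VC [26, 15]
  [11] addr=0x51 blk=20 s=4: L1-HIT | VC [26, 15]
  [12] addr=0x37 blk=13 s=5: MISS | VC [26, 15, 45]
  [13] addr=0x56 blk=21 s=5: MISS | VC [26, 15, 45, 13]
  [14] addr=0x37 blk=13 s=5: VC-HIT | VC [26, 15, 45, 21]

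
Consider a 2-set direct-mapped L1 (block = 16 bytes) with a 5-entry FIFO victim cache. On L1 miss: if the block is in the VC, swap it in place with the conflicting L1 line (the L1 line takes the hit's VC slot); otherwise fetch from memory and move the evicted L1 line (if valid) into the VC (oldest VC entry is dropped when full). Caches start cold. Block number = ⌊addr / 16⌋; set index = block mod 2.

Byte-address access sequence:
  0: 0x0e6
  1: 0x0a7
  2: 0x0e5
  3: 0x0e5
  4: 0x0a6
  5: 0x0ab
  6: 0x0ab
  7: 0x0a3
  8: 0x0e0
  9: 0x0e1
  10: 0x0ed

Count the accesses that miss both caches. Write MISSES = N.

0: 0xe6 (blk 14, set 0) → MISS  vc=[]
1: 0xa7 (blk 10, set 0) → MISS  vc=[14]
2: 0xe5 (blk 14, set 0) → VC-HIT  vc=[10]
3: 0xe5 (blk 14, set 0) → L1-HIT  vc=[10]
4: 0xa6 (blk 10, set 0) → VC-HIT  vc=[14]
5: 0xab (blk 10, set 0) → L1-HIT  vc=[14]
6: 0xab (blk 10, set 0) → L1-HIT  vc=[14]
7: 0xa3 (blk 10, set 0) → L1-HIT  vc=[14]
8: 0xe0 (blk 14, set 0) → VC-HIT  vc=[10]
9: 0xe1 (blk 14, set 0) → L1-HIT  vc=[10]
10: 0xed (blk 14, set 0) → L1-HIT  vc=[10]

MISSES = 2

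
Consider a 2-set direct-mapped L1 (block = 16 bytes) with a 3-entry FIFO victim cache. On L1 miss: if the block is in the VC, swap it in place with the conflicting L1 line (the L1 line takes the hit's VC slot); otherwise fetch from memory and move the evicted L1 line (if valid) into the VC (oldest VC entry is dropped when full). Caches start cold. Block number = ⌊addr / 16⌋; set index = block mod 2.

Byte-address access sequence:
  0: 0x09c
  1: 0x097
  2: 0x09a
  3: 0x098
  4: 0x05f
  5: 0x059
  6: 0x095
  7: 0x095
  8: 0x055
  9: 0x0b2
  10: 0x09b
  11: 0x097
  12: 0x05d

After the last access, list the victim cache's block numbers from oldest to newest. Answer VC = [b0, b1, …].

  [0] addr=0x9c blk=9 s=1: MISS | VC []
  [1] addr=0x97 blk=9 s=1: L1-HIT | VC []
  [2] addr=0x9a blk=9 s=1: L1-HIT | VC []
  [3] addr=0x98 blk=9 s=1: L1-HIT | VC []
  [4] addr=0x5f blk=5 s=1: MISS | VC [9]
  [5] addr=0x59 blk=5 s=1: L1-HIT | VC [9]
  [6] addr=0x95 blk=9 s=1: VC-HIT | VC [5]
  [7] addr=0x95 blk=9 s=1: L1-HIT | VC [5]
  [8] addr=0x55 blk=5 s=1: VC-HIT | VC [9]
  [9] addr=0xb2 blk=11 s=1: MISS | VC [9, 5]
  [10] addr=0x9b blk=9 s=1: VC-HIT | VC [11, 5]
  [11] addr=0x97 blk=9 s=1: L1-HIT | VC [11, 5]
  [12] addr=0x5d blk=5 s=1: VC-HIT | VC [11, 9]

VC = [11, 9]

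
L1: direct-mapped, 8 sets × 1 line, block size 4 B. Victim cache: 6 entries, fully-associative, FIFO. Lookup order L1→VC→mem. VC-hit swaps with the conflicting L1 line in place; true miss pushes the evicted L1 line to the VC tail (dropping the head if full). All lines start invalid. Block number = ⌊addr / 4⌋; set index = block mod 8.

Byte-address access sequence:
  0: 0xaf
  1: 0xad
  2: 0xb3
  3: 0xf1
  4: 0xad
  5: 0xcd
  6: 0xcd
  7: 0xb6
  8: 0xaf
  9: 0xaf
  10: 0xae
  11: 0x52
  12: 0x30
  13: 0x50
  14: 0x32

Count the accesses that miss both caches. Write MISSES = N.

#0 0xaf→b43/s3 MISS; vc=[]
#1 0xad→b43/s3 L1-HIT; vc=[]
#2 0xb3→b44/s4 MISS; vc=[]
#3 0xf1→b60/s4 MISS; vc=[44]
#4 0xad→b43/s3 L1-HIT; vc=[44]
#5 0xcd→b51/s3 MISS; vc=[44,43]
#6 0xcd→b51/s3 L1-HIT; vc=[44,43]
#7 0xb6→b45/s5 MISS; vc=[44,43]
#8 0xaf→b43/s3 VC-HIT; vc=[44,51]
#9 0xaf→b43/s3 L1-HIT; vc=[44,51]
#10 0xae→b43/s3 L1-HIT; vc=[44,51]
#11 0x52→b20/s4 MISS; vc=[44,51,60]
#12 0x30→b12/s4 MISS; vc=[44,51,60,20]
#13 0x50→b20/s4 VC-HIT; vc=[44,51,60,12]
#14 0x32→b12/s4 VC-HIT; vc=[44,51,60,20]

MISSES = 7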